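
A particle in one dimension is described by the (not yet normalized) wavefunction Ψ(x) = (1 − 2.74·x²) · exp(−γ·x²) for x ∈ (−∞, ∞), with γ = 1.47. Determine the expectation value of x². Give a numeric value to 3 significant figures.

0.345

⟨x²⟩ = ∫ x²·|Ψ|² dx / ∫|Ψ|² dx (integrals over the domain).
Expand each integrand as polynomial × e^(−2γx²) and use ∫x^(2j)·e^(−2γx²) dx = (2j−1)!!/(4γ)^j · √(π/(2γ)), odd powers → 0; here √(π/(2γ)) = 1.0337.
State is unnormalized: ∫|Ψ|² dx = 0.74371, and ∫Ψ*·x²·Ψ dx = 0.25689, so ⟨x²⟩ = 0.25689 / 0.74371.
⟨x²⟩ = 0.34541.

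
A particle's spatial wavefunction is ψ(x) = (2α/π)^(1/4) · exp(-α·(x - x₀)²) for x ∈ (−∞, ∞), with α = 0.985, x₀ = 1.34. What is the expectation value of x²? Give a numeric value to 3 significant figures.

⟨x²⟩ = ∫ x²·|ψ|² dx (integrals over the domain).
Gaussian moments (u = x − x₀): ∫u^(2j)·e^(−2αu²) du = (2j−1)!!/(4α)^j · √(π/(2α)), odd powers integrate to 0; here √(π/(2α)) = 1.2628.
⟨x²⟩ = 2.0494.

2.05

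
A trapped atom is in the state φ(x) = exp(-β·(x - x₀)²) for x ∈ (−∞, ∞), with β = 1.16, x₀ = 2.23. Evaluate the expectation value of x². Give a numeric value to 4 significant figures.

5.188

⟨x²⟩ = ∫ x²·|φ|² dx / ∫|φ|² dx (integrals over the domain).
Gaussian moments (u = x − x₀): ∫u^(2j)·e^(−2βu²) du = (2j−1)!!/(4β)^j · √(π/(2β)), odd powers integrate to 0; here √(π/(2β)) = 1.1637.
State is unnormalized: ∫|φ|² dx = 1.1637, and ∫φ*·x²·φ dx = 6.0376, so ⟨x²⟩ = 6.0376 / 1.1637.
⟨x²⟩ = 5.1884.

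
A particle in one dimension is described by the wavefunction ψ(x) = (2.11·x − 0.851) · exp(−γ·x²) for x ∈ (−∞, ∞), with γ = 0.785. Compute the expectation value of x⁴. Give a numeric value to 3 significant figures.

⟨x⁴⟩ = ∫ x⁴·|ψ|² dx / ∫|ψ|² dx (integrals over the domain).
Expand each integrand as polynomial × e^(−2γx²) and use ∫x^(2j)·e^(−2γx²) dx = (2j−1)!!/(4γ)^j · √(π/(2γ)), odd powers → 0; here √(π/(2γ)) = 1.4146.
State is unnormalized: ∫|ψ|² dx = 3.0301, and ∫ψ*·x⁴·ψ dx = 3.3631, so ⟨x⁴⟩ = 3.3631 / 3.0301.
⟨x⁴⟩ = 1.1099.

1.11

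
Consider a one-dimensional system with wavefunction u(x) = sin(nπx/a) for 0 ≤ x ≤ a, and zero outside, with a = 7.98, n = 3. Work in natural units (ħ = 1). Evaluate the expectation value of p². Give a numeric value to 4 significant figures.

p² u = −ħ² d²u/dx²; ⟨p²⟩ = −ħ² ∫ u*·u'' dx / ∫|u|² dx.
d/dx sin(nπx/a) = (nπ/a)·cos(nπx/a) and d²/dx² sin(nπx/a) = −(nπ/a)²·sin(nπx/a); on 0 ≤ x ≤ a, ∫sin²(nπx/a) dx = a/2 and ∫sin(nπx/a)·cos(nπx/a) dx = 0.
State is unnormalized: ∫|u|² dx = 3.9900, and ∫u*·(−ħ² u'') dx = 5.5656, so ⟨p²⟩ = 5.5656 / 3.9900.
⟨p²⟩ = 1.3949.

1.395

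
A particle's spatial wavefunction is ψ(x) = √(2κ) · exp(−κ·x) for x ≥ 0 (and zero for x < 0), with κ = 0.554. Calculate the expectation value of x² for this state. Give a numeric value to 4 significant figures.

⟨x²⟩ = ∫ x²·|ψ|² dx (integrals over the domain).
Every integrand reduces to terms xʲ·e^(−2κx) on [0, ∞); use ∫₀^∞ xʲ·e^(−2κx) dx = j!/(2κ)^(j+1).
⟨x²⟩ = 1.6291.

1.629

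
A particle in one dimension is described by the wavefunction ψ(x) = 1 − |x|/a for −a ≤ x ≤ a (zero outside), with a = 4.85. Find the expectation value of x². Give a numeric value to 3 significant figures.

⟨x²⟩ = ∫ x²·|ψ|² dx / ∫|ψ|² dx (integrals over the domain).
ψ is even, so ∫ over [−a, a] = 2∫₀ᵃ with ψ = 1 − x/a there: ∫₀ᵃ (1 − x/a)² dx = a/3, ∫₀ᵃ x²(1 − x/a)² dx = a³/30, ∫₀ᵃ x⁴(1 − x/a)² dx = a⁵/105.
State is unnormalized: ∫|ψ|² dx = 3.2333, and ∫ψ*·x²·ψ dx = 7.6056, so ⟨x²⟩ = 7.6056 / 3.2333.
⟨x²⟩ = 2.3523.

2.35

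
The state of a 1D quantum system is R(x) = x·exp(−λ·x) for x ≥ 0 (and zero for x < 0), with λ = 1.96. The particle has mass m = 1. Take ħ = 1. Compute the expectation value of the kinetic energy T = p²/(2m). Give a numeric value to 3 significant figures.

T = −(ħ²/2m) d²/dx², so ⟨T⟩ = −(ħ²/2m) ∫ R*·R'' dx / ∫|R|² dx; with m = 1.
Differentiate x·exp(−λ·x) with the product rule; every integrand then reduces to terms xʲ·e^(−2λx) on [0, ∞), with ∫₀^∞ xʲ·e^(−2λx) dx = j!/(2λ)^(j+1).
State is unnormalized: ∫|R|² dx = 0.033203, and ∫R*·(−ħ²/2m · R'') dx = 0.063776, so ⟨T⟩ = 0.063776 / 0.033203.
⟨T⟩ = 1.9208.

1.92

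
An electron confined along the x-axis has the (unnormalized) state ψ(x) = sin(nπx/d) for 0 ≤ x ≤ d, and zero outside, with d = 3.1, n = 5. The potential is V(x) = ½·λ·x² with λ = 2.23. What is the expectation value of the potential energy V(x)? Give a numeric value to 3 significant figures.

3.55

⟨V⟩ = ∫ V(x)·|ψ|² dx / ∫|ψ|² dx.
With sin²θ = (1 − cos2θ)/2 on 0 ≤ x ≤ d: ∫sin²(nπx/d) dx = d/2, ∫x·sin²(nπx/d) dx = d²/4, ∫x²·sin²(nπx/d) dx = d³·(1/6 − 1/(4n²π²)); higher powers xᵏ the same way, integrating xᵏ·cos(2nπx/d) by parts.
State is unnormalized: ∫|ψ|² dx = 1.5500, and ∫ψ*·V(x)·ψ dx = 5.5025, so ⟨V⟩ = 5.5025 / 1.5500.
⟨V⟩ = 3.5500.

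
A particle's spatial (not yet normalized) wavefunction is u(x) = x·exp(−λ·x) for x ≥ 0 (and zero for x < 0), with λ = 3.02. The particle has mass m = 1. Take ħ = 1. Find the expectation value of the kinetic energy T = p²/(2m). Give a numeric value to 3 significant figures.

4.56

T = −(ħ²/2m) d²/dx², so ⟨T⟩ = −(ħ²/2m) ∫ u*·u'' dx / ∫|u|² dx; with m = 1.
Differentiate x·exp(−λ·x) with the product rule; every integrand then reduces to terms xʲ·e^(−2λx) on [0, ∞), with ∫₀^∞ xʲ·e^(−2λx) dx = j!/(2λ)^(j+1).
State is unnormalized: ∫|u|² dx = 0.0090765, and ∫u*·(−ħ²/2m · u'') dx = 0.041391, so ⟨T⟩ = 0.041391 / 0.0090765.
⟨T⟩ = 4.5602.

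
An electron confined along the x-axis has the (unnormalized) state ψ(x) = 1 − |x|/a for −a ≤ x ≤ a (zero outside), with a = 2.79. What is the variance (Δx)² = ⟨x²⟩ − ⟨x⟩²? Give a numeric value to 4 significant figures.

0.7784

Compute ⟨x⟩ and ⟨x²⟩ separately, then (Δx)² = ⟨x²⟩ − ⟨x⟩².
ψ is even, so ∫ over [−a, a] = 2∫₀ᵃ with ψ = 1 − x/a there: ∫₀ᵃ (1 − x/a)² dx = a/3, ∫₀ᵃ x²(1 − x/a)² dx = a³/30, ∫₀ᵃ x⁴(1 − x/a)² dx = a⁵/105.
Normalization: ∫|ψ|² dx = 1.8600.
⟨x⟩ = 0.0000 and ⟨x²⟩ = 0.77841.
(Δx)² = 0.77841 − (0.0000)² = 0.77841.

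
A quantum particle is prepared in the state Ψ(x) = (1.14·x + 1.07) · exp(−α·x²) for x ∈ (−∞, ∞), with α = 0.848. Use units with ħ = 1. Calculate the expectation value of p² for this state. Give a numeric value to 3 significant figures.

1.27

p² Ψ = −ħ² d²Ψ/dx²; ⟨p²⟩ = −ħ² ∫ Ψ*·Ψ'' dx / ∫|Ψ|² dx.
Expand each integrand as polynomial × e^(−2αx²) and use ∫x^(2j)·e^(−2αx²) dx = (2j−1)!!/(4α)^j · √(π/(2α)), odd powers → 0; here √(π/(2α)) = 1.3610. Differentiate with the product rule, d/dx e^(−αx²) = −2αx·e^(−αx²).
State is unnormalized: ∫|Ψ|² dx = 2.0797, and ∫Ψ*·(−ħ² Ψ'') dx = 2.6480, so ⟨p²⟩ = 2.6480 / 2.0797.
⟨p²⟩ = 1.2733.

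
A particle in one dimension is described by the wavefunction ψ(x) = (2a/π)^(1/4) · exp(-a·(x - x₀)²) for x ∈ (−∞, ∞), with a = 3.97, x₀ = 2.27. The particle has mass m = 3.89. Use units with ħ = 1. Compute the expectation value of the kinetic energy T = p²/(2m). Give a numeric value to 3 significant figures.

0.510

T = −(ħ²/2m) d²/dx², so ⟨T⟩ = −(ħ²/2m) ∫ ψ*·ψ'' dx; with m = 3.89.
Gaussian moments (u = x − x₀): ∫u^(2j)·e^(−2au²) du = (2j−1)!!/(4a)^j · √(π/(2a)), odd powers integrate to 0; here √(π/(2a)) = 0.62902. Derivatives: d/dx e^(−au²) = −2au·e^(−au²), d²/dx² e^(−au²) = (4a²u² − 2a)·e^(−au²).
⟨T⟩ = 0.51028.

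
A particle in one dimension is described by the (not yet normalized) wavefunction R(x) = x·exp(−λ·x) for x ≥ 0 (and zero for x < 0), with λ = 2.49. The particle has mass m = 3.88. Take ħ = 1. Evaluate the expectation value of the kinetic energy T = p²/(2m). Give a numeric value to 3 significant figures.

0.799

T = −(ħ²/2m) d²/dx², so ⟨T⟩ = −(ħ²/2m) ∫ R*·R'' dx / ∫|R|² dx; with m = 3.88.
Differentiate x·exp(−λ·x) with the product rule; every integrand then reduces to terms xʲ·e^(−2λx) on [0, ∞), with ∫₀^∞ xʲ·e^(−2λx) dx = j!/(2λ)^(j+1).
State is unnormalized: ∫|R|² dx = 0.016194, and ∫R*·(−ħ²/2m · R'') dx = 0.012938, so ⟨T⟩ = 0.012938 / 0.016194.
⟨T⟩ = 0.79898.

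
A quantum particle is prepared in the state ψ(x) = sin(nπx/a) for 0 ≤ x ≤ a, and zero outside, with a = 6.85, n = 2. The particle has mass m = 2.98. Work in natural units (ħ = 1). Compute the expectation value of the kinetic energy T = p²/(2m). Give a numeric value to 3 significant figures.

0.141

T = −(ħ²/2m) d²/dx², so ⟨T⟩ = −(ħ²/2m) ∫ ψ*·ψ'' dx / ∫|ψ|² dx; with m = 2.98.
d/dx sin(nπx/a) = (nπ/a)·cos(nπx/a) and d²/dx² sin(nπx/a) = −(nπ/a)²·sin(nπx/a); on 0 ≤ x ≤ a, ∫sin²(nπx/a) dx = a/2 and ∫sin(nπx/a)·cos(nπx/a) dx = 0.
State is unnormalized: ∫|ψ|² dx = 3.4250, and ∫ψ*·(−ħ²/2m · ψ'') dx = 0.48350, so ⟨T⟩ = 0.48350 / 3.4250.
⟨T⟩ = 0.14117.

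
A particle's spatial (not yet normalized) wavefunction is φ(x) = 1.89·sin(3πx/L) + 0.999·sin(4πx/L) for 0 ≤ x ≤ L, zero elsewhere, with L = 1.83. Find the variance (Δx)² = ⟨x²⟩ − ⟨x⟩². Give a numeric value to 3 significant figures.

0.172

Compute ⟨x⟩ and ⟨x²⟩ separately, then (Δx)² = ⟨x²⟩ − ⟨x⟩².
On 0 ≤ x ≤ L (j ≠ l): ∫sin²(jπx/L) dx = L/2, ∫sin(jπx/L)·sin(lπx/L) dx = 0; diagonal moments ∫x·sin²(jπx/L) dx = L²/4, ∫x²·sin²(jπx/L) dx = L³·(1/6 − 1/(4j²π²)); cross terms ∫x·sin(jπx/L)·sin(lπx/L) dx = 0 for j + l even and −4jlL²/(π²(j² − l²)²) for j + l odd, ∫x²·sin(jπx/L)·sin(lπx/L) dx = (−1)^(j+l)·4jlL³/(π²(j² − l²)²); higher powers the same way via product-to-sum and parts.
Normalization: ∫|φ|² dx = 4.1816.
⟨x⟩ = 0.61484 and ⟨x²⟩ = 0.54995.
(Δx)² = 0.54995 − (0.61484)² = 0.17193.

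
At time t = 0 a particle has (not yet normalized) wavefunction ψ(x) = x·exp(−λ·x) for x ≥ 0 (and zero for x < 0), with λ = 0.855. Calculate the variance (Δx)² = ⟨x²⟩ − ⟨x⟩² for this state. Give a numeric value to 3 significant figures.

1.03

Compute ⟨x⟩ and ⟨x²⟩ separately, then (Δx)² = ⟨x²⟩ − ⟨x⟩².
Every integrand reduces to terms xʲ·e^(−2λx) on [0, ∞); use ∫₀^∞ xʲ·e^(−2λx) dx = j!/(2λ)^(j+1).
Normalization: ∫|ψ|² dx = 0.39998.
⟨x⟩ = 1.7544 and ⟨x²⟩ = 4.1038.
(Δx)² = 4.1038 − (1.7544)² = 1.0260.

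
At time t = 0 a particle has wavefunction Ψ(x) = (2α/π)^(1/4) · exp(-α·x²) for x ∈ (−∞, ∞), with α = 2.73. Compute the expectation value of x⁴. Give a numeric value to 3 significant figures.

⟨x⁴⟩ = ∫ x⁴·|Ψ|² dx (integrals over the domain).
Gaussian moments: ∫x^(2j)·e^(−2αx²) dx = (2j−1)!!/(4α)^j · √(π/(2α)), odd powers integrate to 0; here √(π/(2α)) = 0.75854.
⟨x⁴⟩ = 0.025158.

0.0252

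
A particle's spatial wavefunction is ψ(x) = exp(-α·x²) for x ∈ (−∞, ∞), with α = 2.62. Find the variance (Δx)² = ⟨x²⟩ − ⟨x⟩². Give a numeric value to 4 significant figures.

Compute ⟨x⟩ and ⟨x²⟩ separately, then (Δx)² = ⟨x²⟩ − ⟨x⟩².
Gaussian moments: ∫x^(2j)·e^(−2αx²) dx = (2j−1)!!/(4α)^j · √(π/(2α)), odd powers integrate to 0; here √(π/(2α)) = 0.77430.
Normalization: ∫|ψ|² dx = 0.77430.
⟨x⟩ = 0.0000 and ⟨x²⟩ = 0.095420.
(Δx)² = 0.095420 − (0.0000)² = 0.095420.

0.09542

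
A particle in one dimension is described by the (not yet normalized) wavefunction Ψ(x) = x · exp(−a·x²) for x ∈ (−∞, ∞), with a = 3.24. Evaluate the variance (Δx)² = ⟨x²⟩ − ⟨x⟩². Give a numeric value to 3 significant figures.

Compute ⟨x⟩ and ⟨x²⟩ separately, then (Δx)² = ⟨x²⟩ − ⟨x⟩².
Expand each integrand as polynomial × e^(−2ax²) and use ∫x^(2j)·e^(−2ax²) dx = (2j−1)!!/(4a)^j · √(π/(2a)), odd powers → 0; here √(π/(2a)) = 0.69629.
Normalization: ∫|Ψ|² dx = 0.053726.
⟨x⟩ = 0.0000 and ⟨x²⟩ = 0.23148.
(Δx)² = 0.23148 − (0.0000)² = 0.23148.

0.231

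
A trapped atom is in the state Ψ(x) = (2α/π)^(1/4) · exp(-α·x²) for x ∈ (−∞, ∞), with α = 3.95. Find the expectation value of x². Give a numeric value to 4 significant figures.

0.06329

⟨x²⟩ = ∫ x²·|Ψ|² dx (integrals over the domain).
Gaussian moments: ∫x^(2j)·e^(−2αx²) dx = (2j−1)!!/(4α)^j · √(π/(2α)), odd powers integrate to 0; here √(π/(2α)) = 0.63061.
⟨x²⟩ = 0.063291.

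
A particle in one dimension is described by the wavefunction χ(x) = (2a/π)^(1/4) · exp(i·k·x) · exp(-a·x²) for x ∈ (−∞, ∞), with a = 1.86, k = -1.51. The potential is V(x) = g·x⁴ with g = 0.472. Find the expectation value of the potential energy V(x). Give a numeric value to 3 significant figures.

0.0256

⟨V⟩ = ∫ V(x)·|χ|² dx.
Gaussian moments: ∫x^(2j)·e^(−2ax²) dx = (2j−1)!!/(4a)^j · √(π/(2a)), odd powers integrate to 0; here √(π/(2a)) = 0.91897.
⟨V⟩ = 0.025581.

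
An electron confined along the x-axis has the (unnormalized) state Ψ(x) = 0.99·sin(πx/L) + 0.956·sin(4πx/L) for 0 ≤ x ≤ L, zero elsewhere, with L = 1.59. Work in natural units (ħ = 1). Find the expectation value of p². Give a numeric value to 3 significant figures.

32.2

p² Ψ = −ħ² d²Ψ/dx²; ⟨p²⟩ = −ħ² ∫ Ψ*·Ψ'' dx / ∫|Ψ|² dx.
d²/dx² sin(jπx/L) = −(jπ/L)²·sin(jπx/L); on 0 ≤ x ≤ L, ∫sin²(jπx/L) dx = L/2 and ∫sin(jπx/L)·sin(lπx/L) dx = 0 for j ≠ l, so only diagonal terms survive in ∫|Ψ|² and ∫Ψ·Ψ″; ∫Ψ·Ψ′ dx = [Ψ²/2] between the walls = 0.
State is unnormalized: ∫|Ψ|² dx = 1.5058, and ∫Ψ*·(−ħ² Ψ'') dx = 48.426, so ⟨p²⟩ = 48.426 / 1.5058.
⟨p²⟩ = 32.161.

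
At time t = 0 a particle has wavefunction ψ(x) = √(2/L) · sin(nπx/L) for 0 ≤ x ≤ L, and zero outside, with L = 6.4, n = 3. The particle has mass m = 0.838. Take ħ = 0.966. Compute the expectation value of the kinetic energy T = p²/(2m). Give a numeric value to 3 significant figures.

1.21

T = −(ħ²/2m) d²/dx², so ⟨T⟩ = −(ħ²/2m) ∫ ψ*·ψ'' dx; with m = 0.838.
d/dx sin(nπx/L) = (nπ/L)·cos(nπx/L) and d²/dx² sin(nπx/L) = −(nπ/L)²·sin(nπx/L); on 0 ≤ x ≤ L, ∫sin²(nπx/L) dx = L/2 and ∫sin(nπx/L)·cos(nπx/L) dx = 0.
⟨T⟩ = 1.2074.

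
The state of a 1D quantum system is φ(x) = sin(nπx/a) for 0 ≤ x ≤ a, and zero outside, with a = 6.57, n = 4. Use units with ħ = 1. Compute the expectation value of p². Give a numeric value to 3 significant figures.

p² φ = −ħ² d²φ/dx²; ⟨p²⟩ = −ħ² ∫ φ*·φ'' dx / ∫|φ|² dx.
d/dx sin(nπx/a) = (nπ/a)·cos(nπx/a) and d²/dx² sin(nπx/a) = −(nπ/a)²·sin(nπx/a); on 0 ≤ x ≤ a, ∫sin²(nπx/a) dx = a/2 and ∫sin(nπx/a)·cos(nπx/a) dx = 0.
State is unnormalized: ∫|φ|² dx = 3.2850, and ∫φ*·(−ħ² φ'') dx = 12.018, so ⟨p²⟩ = 12.018 / 3.2850.
⟨p²⟩ = 3.6584.

3.66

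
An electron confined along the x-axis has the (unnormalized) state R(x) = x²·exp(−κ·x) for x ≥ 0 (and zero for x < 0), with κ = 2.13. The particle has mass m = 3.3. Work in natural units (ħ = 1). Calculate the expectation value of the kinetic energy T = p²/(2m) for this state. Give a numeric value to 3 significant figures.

0.229

T = −(ħ²/2m) d²/dx², so ⟨T⟩ = −(ħ²/2m) ∫ R*·R'' dx / ∫|R|² dx; with m = 3.3.
Differentiate x²·exp(−κ·x) with the product rule; every integrand then reduces to terms xʲ·e^(−2κx) on [0, ∞), with ∫₀^∞ xʲ·e^(−2κx) dx = j!/(2κ)^(j+1).
State is unnormalized: ∫|R|² dx = 0.017107, and ∫R*·(−ħ²/2m · R'') dx = 0.0039197, so ⟨T⟩ = 0.0039197 / 0.017107.
⟨T⟩ = 0.22914.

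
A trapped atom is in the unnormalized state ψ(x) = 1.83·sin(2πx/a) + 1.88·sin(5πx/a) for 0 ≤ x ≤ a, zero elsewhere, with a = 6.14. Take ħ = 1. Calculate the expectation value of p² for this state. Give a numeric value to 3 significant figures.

3.87

p² ψ = −ħ² d²ψ/dx²; ⟨p²⟩ = −ħ² ∫ ψ*·ψ'' dx / ∫|ψ|² dx.
d²/dx² sin(jπx/a) = −(jπ/a)²·sin(jπx/a); on 0 ≤ x ≤ a, ∫sin²(jπx/a) dx = a/2 and ∫sin(jπx/a)·sin(lπx/a) dx = 0 for j ≠ l, so only diagonal terms survive in ∫|ψ|² and ∫ψ·ψ″; ∫ψ·ψ′ dx = [ψ²/2] between the walls = 0.
State is unnormalized: ∫|ψ|² dx = 21.132, and ∫ψ*·(−ħ² ψ'') dx = 81.782, so ⟨p²⟩ = 81.782 / 21.132.
⟨p²⟩ = 3.8701.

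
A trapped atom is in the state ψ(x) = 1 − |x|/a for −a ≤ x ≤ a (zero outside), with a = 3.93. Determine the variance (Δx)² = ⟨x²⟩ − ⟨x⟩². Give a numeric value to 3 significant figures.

1.54

Compute ⟨x⟩ and ⟨x²⟩ separately, then (Δx)² = ⟨x²⟩ − ⟨x⟩².
ψ is even, so ∫ over [−a, a] = 2∫₀ᵃ with ψ = 1 − x/a there: ∫₀ᵃ (1 − x/a)² dx = a/3, ∫₀ᵃ x²(1 − x/a)² dx = a³/30, ∫₀ᵃ x⁴(1 − x/a)² dx = a⁵/105.
Normalization: ∫|ψ|² dx = 2.6200.
⟨x⟩ = 0.0000 and ⟨x²⟩ = 1.5445.
(Δx)² = 1.5445 − (0.0000)² = 1.5445.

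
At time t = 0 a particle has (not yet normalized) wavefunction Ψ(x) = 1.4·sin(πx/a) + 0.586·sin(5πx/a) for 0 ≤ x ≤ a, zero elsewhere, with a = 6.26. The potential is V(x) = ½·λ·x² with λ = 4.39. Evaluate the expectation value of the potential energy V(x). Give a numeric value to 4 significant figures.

25.37

⟨V⟩ = ∫ V(x)·|Ψ|² dx / ∫|Ψ|² dx.
On 0 ≤ x ≤ a (j ≠ l): ∫sin²(jπx/a) dx = a/2, ∫sin(jπx/a)·sin(lπx/a) dx = 0; diagonal moments ∫x·sin²(jπx/a) dx = a²/4, ∫x²·sin²(jπx/a) dx = a³·(1/6 − 1/(4j²π²)); cross terms ∫x·sin(jπx/a)·sin(lπx/a) dx = 0 for j + l even and −4jla²/(π²(j² − l²)²) for j + l odd, ∫x²·sin(jπx/a)·sin(lπx/a) dx = (−1)^(j+l)·4jla³/(π²(j² − l²)²); higher powers the same way via product-to-sum and parts.
State is unnormalized: ∫|Ψ|² dx = 7.2096, and ∫Ψ*·V(x)·Ψ dx = 182.90, so ⟨V⟩ = 182.90 / 7.2096.
⟨V⟩ = 25.369.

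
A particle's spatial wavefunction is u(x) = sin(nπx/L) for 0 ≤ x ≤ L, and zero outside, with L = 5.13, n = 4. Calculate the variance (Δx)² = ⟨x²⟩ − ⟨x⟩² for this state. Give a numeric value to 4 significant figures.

2.110

Compute ⟨x⟩ and ⟨x²⟩ separately, then (Δx)² = ⟨x²⟩ − ⟨x⟩².
With sin²θ = (1 − cos2θ)/2 on 0 ≤ x ≤ L: ∫sin²(nπx/L) dx = L/2, ∫x·sin²(nπx/L) dx = L²/4, ∫x²·sin²(nπx/L) dx = L³·(1/6 − 1/(4n²π²)); higher powers xᵏ the same way, integrating xᵏ·cos(2nπx/L) by parts.
Normalization: ∫|u|² dx = 2.5650.
⟨x⟩ = 2.5650 and ⟨x²⟩ = 8.6890.
(Δx)² = 8.6890 − (2.5650)² = 2.1097.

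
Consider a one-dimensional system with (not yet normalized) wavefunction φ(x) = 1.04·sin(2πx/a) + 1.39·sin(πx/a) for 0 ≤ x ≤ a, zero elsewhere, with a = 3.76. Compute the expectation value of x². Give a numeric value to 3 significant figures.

⟨x²⟩ = ∫ x²·|φ|² dx / ∫|φ|² dx (integrals over the domain).
On 0 ≤ x ≤ a (j ≠ l): ∫sin²(jπx/a) dx = a/2, ∫sin(jπx/a)·sin(lπx/a) dx = 0; diagonal moments ∫x·sin²(jπx/a) dx = a²/4, ∫x²·sin²(jπx/a) dx = a³·(1/6 − 1/(4j²π²)); cross terms ∫x·sin(jπx/a)·sin(lπx/a) dx = 0 for j + l even and −4jla²/(π²(j² − l²)²) for j + l odd, ∫x²·sin(jπx/a)·sin(lπx/a) dx = (−1)^(j+l)·4jla³/(π²(j² − l²)²); higher powers the same way via product-to-sum and parts.
State is unnormalized: ∫|φ|² dx = 5.6658, and ∫φ*·x²·φ dx = 9.8927, so ⟨x²⟩ = 9.8927 / 5.6658.
⟨x²⟩ = 1.7461.

1.75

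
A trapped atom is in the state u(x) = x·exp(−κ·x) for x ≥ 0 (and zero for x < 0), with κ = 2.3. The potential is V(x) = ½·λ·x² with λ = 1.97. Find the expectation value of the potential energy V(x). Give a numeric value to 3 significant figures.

0.559

⟨V⟩ = ∫ V(x)·|u|² dx / ∫|u|² dx.
Every integrand reduces to terms xʲ·e^(−2κx) on [0, ∞); use ∫₀^∞ xʲ·e^(−2κx) dx = j!/(2κ)^(j+1).
State is unnormalized: ∫|u|² dx = 0.020547, and ∫u*·V(x)·u dx = 0.011478, so ⟨V⟩ = 0.011478 / 0.020547.
⟨V⟩ = 0.55860.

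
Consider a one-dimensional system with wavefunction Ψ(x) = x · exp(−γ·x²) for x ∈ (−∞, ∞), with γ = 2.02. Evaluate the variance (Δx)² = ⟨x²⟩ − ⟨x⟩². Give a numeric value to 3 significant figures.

Compute ⟨x⟩ and ⟨x²⟩ separately, then (Δx)² = ⟨x²⟩ − ⟨x⟩².
Expand each integrand as polynomial × e^(−2γx²) and use ∫x^(2j)·e^(−2γx²) dx = (2j−1)!!/(4γ)^j · √(π/(2γ)), odd powers → 0; here √(π/(2γ)) = 0.88183.
Normalization: ∫|Ψ|² dx = 0.10914.
⟨x⟩ = 0.0000 and ⟨x²⟩ = 0.37129.
(Δx)² = 0.37129 − (0.0000)² = 0.37129.

0.371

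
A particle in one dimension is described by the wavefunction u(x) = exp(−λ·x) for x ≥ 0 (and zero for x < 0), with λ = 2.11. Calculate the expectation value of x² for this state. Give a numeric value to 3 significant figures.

0.112

⟨x²⟩ = ∫ x²·|u|² dx / ∫|u|² dx (integrals over the domain).
Every integrand reduces to terms xʲ·e^(−2λx) on [0, ∞); use ∫₀^∞ xʲ·e^(−2λx) dx = j!/(2λ)^(j+1).
State is unnormalized: ∫|u|² dx = 0.23697, and ∫u*·x²·u dx = 0.026613, so ⟨x²⟩ = 0.026613 / 0.23697.
⟨x²⟩ = 0.11231.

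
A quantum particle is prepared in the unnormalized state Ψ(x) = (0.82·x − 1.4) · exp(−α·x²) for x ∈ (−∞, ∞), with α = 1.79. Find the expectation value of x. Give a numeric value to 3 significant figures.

-0.156

⟨x⟩ = ∫ x·|Ψ|² dx / ∫|Ψ|² dx (integrals over the domain).
Expand each integrand as polynomial × e^(−2αx²) and use ∫x^(2j)·e^(−2αx²) dx = (2j−1)!!/(4α)^j · √(π/(2α)), odd powers → 0; here √(π/(2α)) = 0.93677.
State is unnormalized: ∫|Ψ|² dx = 1.9240, and ∫Ψ*·x·Ψ dx = -0.30039, so ⟨x⟩ = -0.30039 / 1.9240.
⟨x⟩ = -0.15613.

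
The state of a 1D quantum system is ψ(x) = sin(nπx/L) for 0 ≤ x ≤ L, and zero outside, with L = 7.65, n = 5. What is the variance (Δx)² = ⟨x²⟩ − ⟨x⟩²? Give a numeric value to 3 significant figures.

Compute ⟨x⟩ and ⟨x²⟩ separately, then (Δx)² = ⟨x²⟩ − ⟨x⟩².
With sin²θ = (1 − cos2θ)/2 on 0 ≤ x ≤ L: ∫sin²(nπx/L) dx = L/2, ∫x·sin²(nπx/L) dx = L²/4, ∫x²·sin²(nπx/L) dx = L³·(1/6 − 1/(4n²π²)); higher powers xᵏ the same way, integrating xᵏ·cos(2nπx/L) by parts.
Normalization: ∫|ψ|² dx = 3.8250.
⟨x⟩ = 3.8250 and ⟨x²⟩ = 19.389.
(Δx)² = 19.389 − (3.8250)² = 4.7583.

4.76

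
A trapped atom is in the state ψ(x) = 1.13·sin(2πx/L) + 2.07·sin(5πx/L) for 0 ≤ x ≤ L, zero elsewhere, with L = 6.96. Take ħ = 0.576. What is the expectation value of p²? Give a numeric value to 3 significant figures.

p² ψ = −ħ² d²ψ/dx²; ⟨p²⟩ = −ħ² ∫ ψ*·ψ'' dx / ∫|ψ|² dx.
d²/dx² sin(jπx/L) = −(jπ/L)²·sin(jπx/L); on 0 ≤ x ≤ L, ∫sin²(jπx/L) dx = L/2 and ∫sin(jπx/L)·sin(lπx/L) dx = 0 for j ≠ l, so only diagonal terms survive in ∫|ψ|² and ∫ψ·ψ″; ∫ψ·ψ′ dx = [ψ²/2] between the walls = 0.
State is unnormalized: ∫|ψ|² dx = 19.355, and ∫ψ*·(−ħ² ψ'') dx = 26.401, so ⟨p²⟩ = 26.401 / 19.355.
⟨p²⟩ = 1.3640.

1.36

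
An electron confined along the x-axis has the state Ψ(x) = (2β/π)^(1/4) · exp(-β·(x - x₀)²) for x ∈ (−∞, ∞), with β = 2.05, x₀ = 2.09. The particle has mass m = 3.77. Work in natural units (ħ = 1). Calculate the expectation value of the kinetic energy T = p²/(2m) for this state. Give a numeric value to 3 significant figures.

T = −(ħ²/2m) d²/dx², so ⟨T⟩ = −(ħ²/2m) ∫ Ψ*·Ψ'' dx; with m = 3.77.
Gaussian moments (u = x − x₀): ∫u^(2j)·e^(−2βu²) du = (2j−1)!!/(4β)^j · √(π/(2β)), odd powers integrate to 0; here √(π/(2β)) = 0.87535. Derivatives: d/dx e^(−βu²) = −2βu·e^(−βu²), d²/dx² e^(−βu²) = (4β²u² − 2β)·e^(−βu²).
⟨T⟩ = 0.27188.

0.272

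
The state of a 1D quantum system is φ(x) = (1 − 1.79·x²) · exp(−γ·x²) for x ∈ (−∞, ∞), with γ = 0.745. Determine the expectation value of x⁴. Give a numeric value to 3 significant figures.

2.92

⟨x⁴⟩ = ∫ x⁴·|φ|² dx / ∫|φ|² dx (integrals over the domain).
Expand each integrand as polynomial × e^(−2γx²) and use ∫x^(2j)·e^(−2γx²) dx = (2j−1)!!/(4γ)^j · √(π/(2γ)), odd powers → 0; here √(π/(2γ)) = 1.4521.
State is unnormalized: ∫|φ|² dx = 1.2794, and ∫φ*·x⁴·φ dx = 3.7386, so ⟨x⁴⟩ = 3.7386 / 1.2794.
⟨x⁴⟩ = 2.9222.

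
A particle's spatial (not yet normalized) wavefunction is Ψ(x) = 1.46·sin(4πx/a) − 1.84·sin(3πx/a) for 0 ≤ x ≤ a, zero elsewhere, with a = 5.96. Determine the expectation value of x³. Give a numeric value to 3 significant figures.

⟨x³⟩ = ∫ x³·|Ψ|² dx / ∫|Ψ|² dx (integrals over the domain).
On 0 ≤ x ≤ a (j ≠ l): ∫sin²(jπx/a) dx = a/2, ∫sin(jπx/a)·sin(lπx/a) dx = 0; diagonal moments ∫x·sin²(jπx/a) dx = a²/4, ∫x²·sin²(jπx/a) dx = a³·(1/6 − 1/(4j²π²)); cross terms ∫x·sin(jπx/a)·sin(lπx/a) dx = 0 for j + l even and −4jla²/(π²(j² − l²)²) for j + l odd, ∫x²·sin(jπx/a)·sin(lπx/a) dx = (−1)^(j+l)·4jla³/(π²(j² − l²)²); higher powers the same way via product-to-sum and parts.
State is unnormalized: ∫|Ψ|² dx = 16.441, and ∫Ψ*·x³·Ψ dx = 1437.7, so ⟨x³⟩ = 1437.7 / 16.441.
⟨x³⟩ = 87.443.

87.4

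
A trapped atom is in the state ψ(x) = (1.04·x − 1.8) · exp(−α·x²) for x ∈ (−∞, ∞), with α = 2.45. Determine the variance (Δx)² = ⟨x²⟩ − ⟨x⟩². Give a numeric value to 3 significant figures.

Compute ⟨x⟩ and ⟨x²⟩ separately, then (Δx)² = ⟨x²⟩ − ⟨x⟩².
Expand each integrand as polynomial × e^(−2αx²) and use ∫x^(2j)·e^(−2αx²) dx = (2j−1)!!/(4α)^j · √(π/(2α)), odd powers → 0; here √(π/(2α)) = 0.80071.
Normalization: ∫|ψ|² dx = 2.6827.
⟨x⟩ = -0.11403 and ⟨x²⟩ = 0.10876.
(Δx)² = 0.10876 − (-0.11403)² = 0.095761.

0.0958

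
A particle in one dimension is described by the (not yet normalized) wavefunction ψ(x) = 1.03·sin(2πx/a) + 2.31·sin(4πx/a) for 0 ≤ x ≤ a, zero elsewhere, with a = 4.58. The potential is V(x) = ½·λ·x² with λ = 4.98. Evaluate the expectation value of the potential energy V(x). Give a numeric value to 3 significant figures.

⟨V⟩ = ∫ V(x)·|ψ|² dx / ∫|ψ|² dx.
On 0 ≤ x ≤ a (j ≠ l): ∫sin²(jπx/a) dx = a/2, ∫sin(jπx/a)·sin(lπx/a) dx = 0; diagonal moments ∫x·sin²(jπx/a) dx = a²/4, ∫x²·sin²(jπx/a) dx = a³·(1/6 − 1/(4j²π²)); cross terms ∫x·sin(jπx/a)·sin(lπx/a) dx = 0 for j + l even and −4jla²/(π²(j² − l²)²) for j + l odd, ∫x²·sin(jπx/a)·sin(lπx/a) dx = (−1)^(j+l)·4jla³/(π²(j² − l²)²); higher powers the same way via product-to-sum and parts.
State is unnormalized: ∫|ψ|² dx = 14.649, and ∫ψ*·V(x)·ψ dx = 277.05, so ⟨V⟩ = 277.05 / 14.649.
⟨V⟩ = 18.912.

18.9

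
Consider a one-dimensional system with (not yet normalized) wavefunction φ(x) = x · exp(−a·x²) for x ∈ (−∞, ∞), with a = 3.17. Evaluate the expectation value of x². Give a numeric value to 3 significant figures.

⟨x²⟩ = ∫ x²·|φ|² dx / ∫|φ|² dx (integrals over the domain).
Expand each integrand as polynomial × e^(−2ax²) and use ∫x^(2j)·e^(−2ax²) dx = (2j−1)!!/(4a)^j · √(π/(2a)), odd powers → 0; here √(π/(2a)) = 0.70393.
State is unnormalized: ∫|φ|² dx = 0.055515, and ∫φ*·x²·φ dx = 0.013134, so ⟨x²⟩ = 0.013134 / 0.055515.
⟨x²⟩ = 0.23659.

0.237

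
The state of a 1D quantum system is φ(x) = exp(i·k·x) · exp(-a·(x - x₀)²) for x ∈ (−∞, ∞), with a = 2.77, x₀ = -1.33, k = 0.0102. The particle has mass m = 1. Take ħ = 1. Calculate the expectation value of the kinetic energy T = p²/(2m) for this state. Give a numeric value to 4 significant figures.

T = −(ħ²/2m) d²/dx², so ⟨T⟩ = −(ħ²/2m) ∫ φ*·φ'' dx / ∫|φ|² dx; with m = 1.
Gaussian moments (u = x − x₀): ∫u^(2j)·e^(−2au²) du = (2j−1)!!/(4a)^j · √(π/(2a)), odd powers integrate to 0; here √(π/(2a)) = 0.75304. Derivatives: φ′ = (ik − 2au)·φ, φ″ = ((ik − 2au)² − 2a)·φ; the odd-in-u pieces drop out.
State is unnormalized: ∫|φ|² dx = 0.75304, and ∫φ*·(−ħ²/2m · φ'') dx = 1.0430, so ⟨T⟩ = 1.0430 / 0.75304.
⟨T⟩ = 1.3851.

1.385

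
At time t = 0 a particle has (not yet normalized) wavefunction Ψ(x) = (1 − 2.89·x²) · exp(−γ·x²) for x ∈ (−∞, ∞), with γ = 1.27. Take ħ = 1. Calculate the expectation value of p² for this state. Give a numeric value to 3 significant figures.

p² Ψ = −ħ² d²Ψ/dx²; ⟨p²⟩ = −ħ² ∫ Ψ*·Ψ'' dx / ∫|Ψ|² dx.
Expand each integrand as polynomial × e^(−2γx²) and use ∫x^(2j)·e^(−2γx²) dx = (2j−1)!!/(4γ)^j · √(π/(2γ)), odd powers → 0; here √(π/(2γ)) = 1.1121. Differentiate with the product rule, d/dx e^(−γx²) = −2γx·e^(−γx²).
State is unnormalized: ∫|Ψ|² dx = 0.92656, and ∫Ψ*·(−ħ² Ψ'') dx = 6.2193, so ⟨p²⟩ = 6.2193 / 0.92656.
⟨p²⟩ = 6.7122.

6.71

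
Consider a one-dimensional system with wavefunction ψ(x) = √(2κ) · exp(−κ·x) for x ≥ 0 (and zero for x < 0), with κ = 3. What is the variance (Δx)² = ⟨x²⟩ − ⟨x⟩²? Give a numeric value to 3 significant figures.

Compute ⟨x⟩ and ⟨x²⟩ separately, then (Δx)² = ⟨x²⟩ − ⟨x⟩².
Every integrand reduces to terms xʲ·e^(−2κx) on [0, ∞); use ∫₀^∞ xʲ·e^(−2κx) dx = j!/(2κ)^(j+1).
⟨x⟩ = 0.16667 and ⟨x²⟩ = 0.055556.
(Δx)² = 0.055556 − (0.16667)² = 0.027778.

0.0278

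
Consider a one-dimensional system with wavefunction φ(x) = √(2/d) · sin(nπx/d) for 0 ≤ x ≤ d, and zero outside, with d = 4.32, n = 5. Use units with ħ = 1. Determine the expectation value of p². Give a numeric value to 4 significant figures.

13.22

p² φ = −ħ² d²φ/dx²; ⟨p²⟩ = −ħ² ∫ φ*·φ'' dx.
d/dx sin(nπx/d) = (nπ/d)·cos(nπx/d) and d²/dx² sin(nπx/d) = −(nπ/d)²·sin(nπx/d); on 0 ≤ x ≤ d, ∫sin²(nπx/d) dx = d/2 and ∫sin(nπx/d)·cos(nπx/d) dx = 0.
⟨p²⟩ = 13.221.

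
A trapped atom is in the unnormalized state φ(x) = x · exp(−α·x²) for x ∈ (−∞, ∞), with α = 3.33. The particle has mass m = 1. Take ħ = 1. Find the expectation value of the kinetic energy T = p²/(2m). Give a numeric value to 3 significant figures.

T = −(ħ²/2m) d²/dx², so ⟨T⟩ = −(ħ²/2m) ∫ φ*·φ'' dx / ∫|φ|² dx; with m = 1.
Expand each integrand as polynomial × e^(−2αx²) and use ∫x^(2j)·e^(−2αx²) dx = (2j−1)!!/(4α)^j · √(π/(2α)), odd powers → 0; here √(π/(2α)) = 0.68681. Differentiate with the product rule, d/dx e^(−αx²) = −2αx·e^(−αx²).
State is unnormalized: ∫|φ|² dx = 0.051562, and ∫φ*·(−ħ²/2m · φ'') dx = 0.25755, so ⟨T⟩ = 0.25755 / 0.051562.
⟨T⟩ = 4.9950.

5.00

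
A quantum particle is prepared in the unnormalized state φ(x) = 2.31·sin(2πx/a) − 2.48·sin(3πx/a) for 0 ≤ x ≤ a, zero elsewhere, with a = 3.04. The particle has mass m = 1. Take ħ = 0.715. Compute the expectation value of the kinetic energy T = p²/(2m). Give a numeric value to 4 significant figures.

T = −(ħ²/2m) d²/dx², so ⟨T⟩ = −(ħ²/2m) ∫ φ*·φ'' dx / ∫|φ|² dx; with m = 1.
d²/dx² sin(jπx/a) = −(jπ/a)²·sin(jπx/a); on 0 ≤ x ≤ a, ∫sin²(jπx/a) dx = a/2 and ∫sin(jπx/a)·sin(lπx/a) dx = 0 for j ≠ l, so only diagonal terms survive in ∫|φ|² and ∫φ·φ″; ∫φ·φ′ dx = [φ²/2] between the walls = 0.
State is unnormalized: ∫|φ|² dx = 17.459, and ∫φ*·(−ħ²/2m · φ'') dx = 31.825, so ⟨T⟩ = 31.825 / 17.459.
⟨T⟩ = 1.8228.

1.823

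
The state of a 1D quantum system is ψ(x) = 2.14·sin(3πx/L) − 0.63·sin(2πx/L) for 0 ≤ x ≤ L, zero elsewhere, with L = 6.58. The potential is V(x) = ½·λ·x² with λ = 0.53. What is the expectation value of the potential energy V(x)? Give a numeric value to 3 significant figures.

4.96

⟨V⟩ = ∫ V(x)·|ψ|² dx / ∫|ψ|² dx.
On 0 ≤ x ≤ L (j ≠ l): ∫sin²(jπx/L) dx = L/2, ∫sin(jπx/L)·sin(lπx/L) dx = 0; diagonal moments ∫x·sin²(jπx/L) dx = L²/4, ∫x²·sin²(jπx/L) dx = L³·(1/6 − 1/(4j²π²)); cross terms ∫x·sin(jπx/L)·sin(lπx/L) dx = 0 for j + l even and −4jlL²/(π²(j² − l²)²) for j + l odd, ∫x²·sin(jπx/L)·sin(lπx/L) dx = (−1)^(j+l)·4jlL³/(π²(j² − l²)²); higher powers the same way via product-to-sum and parts.
State is unnormalized: ∫|ψ|² dx = 16.373, and ∫ψ*·V(x)·ψ dx = 81.255, so ⟨V⟩ = 81.255 / 16.373.
⟨V⟩ = 4.9629.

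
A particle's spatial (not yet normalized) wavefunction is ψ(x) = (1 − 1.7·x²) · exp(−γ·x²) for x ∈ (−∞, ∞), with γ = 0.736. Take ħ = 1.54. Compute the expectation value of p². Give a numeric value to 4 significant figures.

9.268

p² ψ = −ħ² d²ψ/dx²; ⟨p²⟩ = −ħ² ∫ ψ*·ψ'' dx / ∫|ψ|² dx.
Expand each integrand as polynomial × e^(−2γx²) and use ∫x^(2j)·e^(−2γx²) dx = (2j−1)!!/(4γ)^j · √(π/(2γ)), odd powers → 0; here √(π/(2γ)) = 1.4609. Differentiate with the product rule, d/dx e^(−γx²) = −2γx·e^(−γx²).
State is unnormalized: ∫|ψ|² dx = 1.2351, and ∫ψ*·(−ħ² ψ'') dx = 11.447, so ⟨p²⟩ = 11.447 / 1.2351.
⟨p²⟩ = 9.2680.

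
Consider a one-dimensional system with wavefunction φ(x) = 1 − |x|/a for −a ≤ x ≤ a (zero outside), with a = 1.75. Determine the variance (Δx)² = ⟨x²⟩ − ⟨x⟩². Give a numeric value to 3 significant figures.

Compute ⟨x⟩ and ⟨x²⟩ separately, then (Δx)² = ⟨x²⟩ − ⟨x⟩².
φ is even, so ∫ over [−a, a] = 2∫₀ᵃ with φ = 1 − x/a there: ∫₀ᵃ (1 − x/a)² dx = a/3, ∫₀ᵃ x²(1 − x/a)² dx = a³/30, ∫₀ᵃ x⁴(1 − x/a)² dx = a⁵/105.
Normalization: ∫|φ|² dx = 1.1667.
⟨x⟩ = 0.0000 and ⟨x²⟩ = 0.30625.
(Δx)² = 0.30625 − (0.0000)² = 0.30625.

0.306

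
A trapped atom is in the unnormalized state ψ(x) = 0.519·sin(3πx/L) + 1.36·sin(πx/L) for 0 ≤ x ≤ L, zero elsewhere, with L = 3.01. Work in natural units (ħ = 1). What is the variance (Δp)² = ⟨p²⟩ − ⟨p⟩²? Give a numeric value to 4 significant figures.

2.197

Compute ⟨p⟩ and ⟨p²⟩ separately; (Δp)² = ⟨p²⟩ − ⟨p⟩².
d²/dx² sin(jπx/L) = −(jπ/L)²·sin(jπx/L); on 0 ≤ x ≤ L, ∫sin²(jπx/L) dx = L/2 and ∫sin(jπx/L)·sin(lπx/L) dx = 0 for j ≠ l, so only diagonal terms survive in ∫|ψ|² and ∫ψ·ψ″; ∫ψ·ψ′ dx = [ψ²/2] between the walls = 0.
Normalization: ∫|ψ|² dx = 3.1890.
⟨p⟩ = 0.0000 and ⟨p²⟩ = 2.1972.
(Δp)² = 2.1972 − (0.0000)² = 2.1972.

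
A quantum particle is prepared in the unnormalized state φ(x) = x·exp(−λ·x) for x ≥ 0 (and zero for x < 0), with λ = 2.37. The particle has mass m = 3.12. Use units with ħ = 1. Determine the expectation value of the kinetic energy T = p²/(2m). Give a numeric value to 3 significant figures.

0.900

T = −(ħ²/2m) d²/dx², so ⟨T⟩ = −(ħ²/2m) ∫ φ*·φ'' dx / ∫|φ|² dx; with m = 3.12.
Differentiate x·exp(−λ·x) with the product rule; every integrand then reduces to terms xʲ·e^(−2λx) on [0, ∞), with ∫₀^∞ xʲ·e^(−2λx) dx = j!/(2λ)^(j+1).
State is unnormalized: ∫|φ|² dx = 0.018780, and ∫φ*·(−ħ²/2m · φ'') dx = 0.016905, so ⟨T⟩ = 0.016905 / 0.018780.
⟨T⟩ = 0.90014.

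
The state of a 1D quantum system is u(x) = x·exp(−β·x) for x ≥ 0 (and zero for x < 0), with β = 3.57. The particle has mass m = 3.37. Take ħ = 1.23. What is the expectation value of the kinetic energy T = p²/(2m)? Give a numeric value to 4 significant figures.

2.861

T = −(ħ²/2m) d²/dx², so ⟨T⟩ = −(ħ²/2m) ∫ u*·u'' dx / ∫|u|² dx; with m = 3.37.
Differentiate x·exp(−β·x) with the product rule; every integrand then reduces to terms xʲ·e^(−2βx) on [0, ∞), with ∫₀^∞ xʲ·e^(−2βx) dx = j!/(2β)^(j+1).
State is unnormalized: ∫|u|² dx = 0.0054946, and ∫u*·(−ħ²/2m · u'') dx = 0.015719, so ⟨T⟩ = 0.015719 / 0.0054946.
⟨T⟩ = 2.8608.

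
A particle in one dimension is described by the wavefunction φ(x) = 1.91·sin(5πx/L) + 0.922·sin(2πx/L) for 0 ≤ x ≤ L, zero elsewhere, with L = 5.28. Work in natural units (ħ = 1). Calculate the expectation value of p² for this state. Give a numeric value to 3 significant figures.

p² φ = −ħ² d²φ/dx²; ⟨p²⟩ = −ħ² ∫ φ*·φ'' dx / ∫|φ|² dx.
d²/dx² sin(jπx/L) = −(jπ/L)²·sin(jπx/L); on 0 ≤ x ≤ L, ∫sin²(jπx/L) dx = L/2 and ∫sin(jπx/L)·sin(lπx/L) dx = 0 for j ≠ l, so only diagonal terms survive in ∫|φ|² and ∫φ·φ″; ∫φ·φ′ dx = [φ²/2] between the walls = 0.
State is unnormalized: ∫|φ|² dx = 11.875, and ∫φ*·(−ħ² φ'') dx = 88.418, so ⟨p²⟩ = 88.418 / 11.875.
⟨p²⟩ = 7.4456.

7.45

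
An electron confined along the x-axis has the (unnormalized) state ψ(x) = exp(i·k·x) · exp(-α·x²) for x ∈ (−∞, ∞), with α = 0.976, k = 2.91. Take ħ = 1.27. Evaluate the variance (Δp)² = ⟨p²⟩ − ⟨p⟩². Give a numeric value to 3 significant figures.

1.57

Compute ⟨p⟩ and ⟨p²⟩ separately; (Δp)² = ⟨p²⟩ − ⟨p⟩².
Gaussian moments: ∫x^(2j)·e^(−2αx²) dx = (2j−1)!!/(4α)^j · √(π/(2α)), odd powers integrate to 0; here √(π/(2α)) = 1.2686. Derivatives: ψ′ = (ik − 2αx)·ψ, ψ″ = ((ik − 2αx)² − 2α)·ψ; the odd-in-x pieces drop out.
Normalization: ∫|ψ|² dx = 1.2686.
⟨p⟩ = 3.6957 and ⟨p²⟩ = 15.232.
(Δp)² = 15.232 − (3.6957)² = 1.5742.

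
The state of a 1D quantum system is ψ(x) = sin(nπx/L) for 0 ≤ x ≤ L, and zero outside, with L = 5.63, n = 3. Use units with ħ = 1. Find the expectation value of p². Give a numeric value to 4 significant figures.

p² ψ = −ħ² d²ψ/dx²; ⟨p²⟩ = −ħ² ∫ ψ*·ψ'' dx / ∫|ψ|² dx.
d/dx sin(nπx/L) = (nπ/L)·cos(nπx/L) and d²/dx² sin(nπx/L) = −(nπ/L)²·sin(nπx/L); on 0 ≤ x ≤ L, ∫sin²(nπx/L) dx = L/2 and ∫sin(nπx/L)·cos(nπx/L) dx = 0.
State is unnormalized: ∫|ψ|² dx = 2.8150, and ∫ψ*·(−ħ² ψ'') dx = 7.8887, so ⟨p²⟩ = 7.8887 / 2.8150.
⟨p²⟩ = 2.8024.

2.802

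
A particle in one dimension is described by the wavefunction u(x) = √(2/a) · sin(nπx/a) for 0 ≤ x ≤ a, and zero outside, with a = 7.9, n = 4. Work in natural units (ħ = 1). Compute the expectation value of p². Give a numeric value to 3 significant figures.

2.53

p² u = −ħ² d²u/dx²; ⟨p²⟩ = −ħ² ∫ u*·u'' dx.
d/dx sin(nπx/a) = (nπ/a)·cos(nπx/a) and d²/dx² sin(nπx/a) = −(nπ/a)²·sin(nπx/a); on 0 ≤ x ≤ a, ∫sin²(nπx/a) dx = a/2 and ∫sin(nπx/a)·cos(nπx/a) dx = 0.
⟨p²⟩ = 2.5303.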